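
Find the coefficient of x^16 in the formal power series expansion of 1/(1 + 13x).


Write 1/(1 + c x) = 1/(1 - (-c) x) and apply the geometric-series identity
1/(1 - y) = sum_{k>=0} y^k to get 1/(1 + c x) = sum_{k>=0} (-c)^k x^k.
So the coefficient of x^k is (-c)^k = (-1)^k * c^k.
Here c = 13 and k = 16:
(-13)^16 = 1 * 665416609183179841 = 665416609183179841

665416609183179841


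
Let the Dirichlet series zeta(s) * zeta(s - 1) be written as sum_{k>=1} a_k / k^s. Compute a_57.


Convolution gives a_k = sum_{d | k} d * 1 = sum_{d | k} d = sigma(k), the sum of positive divisors of k.
For k = 57, the divisors are 1, 3, 19, 57, so
sigma(57) = 1 + 3 + 19 + 57 = 80.

80


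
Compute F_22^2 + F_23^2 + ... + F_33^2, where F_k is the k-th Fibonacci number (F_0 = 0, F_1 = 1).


There is a standard identity sum_{k=0}^{N} F_k^2 = F_N * F_{N+1} (proved inductively from the telescoping relation F_k^2 = F_k F_{k+1} - F_{k-1} F_k). Then
sum_{k=22}^{33} F_k^2 = F_33 F_34 - F_21 F_22.
Computing: F_33 = 3524578, F_34 = 5702887, F_21 = 10946, F_22 = 17711.
Sum = 3524578 * 5702887 - 10946 * 17711 = 20100076192080.

20100076192080


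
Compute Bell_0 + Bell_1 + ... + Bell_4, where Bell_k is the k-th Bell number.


Recall Bell_k counts set partitions of a k-set (with Bell_0 = 1 by convention).
Bell_0 through Bell_4: 1, 1, 2, 5, 15
Sum = 1 + 1 + 2 + 5 + 15 = 24.

24


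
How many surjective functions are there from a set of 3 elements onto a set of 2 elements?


By inclusion-exclusion on which target elements are missed, the number of surjections from an n-set onto a k-set is
surj(n, k) = sum_{j=0}^{k} (-1)^j C(k, j) (k - j)^n.
Equivalently surj(n, k) = k! * S(n, k), where S(n, k) is the Stirling number of the second kind.
For n = 3, k = 2:
S(3, 2) = 3, so
surj = 2! * 3 = 2 * 3 = 6.

6


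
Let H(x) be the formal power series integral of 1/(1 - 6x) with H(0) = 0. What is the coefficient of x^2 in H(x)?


1/(1 - 6x) = sum_{k>=0} 6^k x^k. Integrating termwise with H(0) = 0:
H(x) = sum_{k>=0} 6^k x^(k+1) / (k+1) = sum_{m>=1} 6^(m-1) x^m / m.
For m = 2: 6^1/2 = 6/2 = 3.

3


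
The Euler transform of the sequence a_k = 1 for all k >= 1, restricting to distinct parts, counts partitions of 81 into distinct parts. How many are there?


Partitions of 81 into distinct parts can be computed via generating function.
Product (1+x)(1+x^2)(1+x^3)...
The coefficient of x^81 = 84756

84756


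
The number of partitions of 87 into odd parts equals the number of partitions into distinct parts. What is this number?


Computing partitions of 87 into odd parts (1, 3, 5, ...):
Using the generating function prod_{k>=0} 1/(1-x^(2k+1)),
the count is 145578

145578


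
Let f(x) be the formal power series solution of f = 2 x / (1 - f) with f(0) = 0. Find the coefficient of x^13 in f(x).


Apply Lagrange inversion: f = 2 x * phi(f) with phi(t) = 1/(1 - t), so
[x^n] f = 2^n * (1/n) [t^(n-1)] phi(t)^n = 2^n * (1/n) [t^(n-1)] (1 - t)^(-n) = 2^n * (1/n) C(2n - 2, n - 1) = 2^n * C_{n-1}.
For n = 13: C_12 = C(24, 12) / 13 = 2704156/13 = 208012.
With the 2^13 = 8192 factor, the coefficient is 8192 * 208012 = 1704034304.

1704034304


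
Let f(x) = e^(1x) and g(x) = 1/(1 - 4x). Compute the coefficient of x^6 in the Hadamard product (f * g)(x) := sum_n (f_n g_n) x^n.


Expanding: f_k = 1^k/k! (from e^(1x)) and g_k = 4^k (from 1/(1 - 4x)). So the Hadamard coefficient (f * g)_k = 1^k 4^k / k! = (4)^k / k!.
For k = 6: 4^6/6! = 4096/720 = 256/45.

256/45


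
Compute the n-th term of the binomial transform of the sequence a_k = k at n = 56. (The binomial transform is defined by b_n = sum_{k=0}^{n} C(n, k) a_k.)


With a_k = k, b_n = sum_{k=0}^{n} C(n, k) k. Using k * C(n, k) = n * C(n-1, k-1) gives b_n = n * sum_{k>=1} C(n-1, k-1) = n * 2^(n-1).
For n = 56: 56 * 2^55 = 56 * 36028797018963968 = 2017612633061982208.

2017612633061982208


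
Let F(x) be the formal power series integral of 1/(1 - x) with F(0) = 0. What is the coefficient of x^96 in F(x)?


1/(1 - x) = sum_{k>=0} x^k. Integrating termwise and using F(0) = 0 gives
F(x) = sum_{k>=0} x^(k+1) / (k+1) = sum_{m>=1} x^m / m = -ln(1 - x).
So the coefficient of x^96 is 1/96 = 1/96.

1/96


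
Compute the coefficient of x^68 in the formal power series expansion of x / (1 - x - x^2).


Let f(x) = sum_{k>=0} a_k x^k. Multiplying f(x) * (1 - x - x^2) = x and matching coefficients gives a_0 = 0, a_1 = 1, and a_k = a_{k-1} + a_{k-2} for k >= 2. These are the Fibonacci numbers F_k.
Iterating from F_0 = 0, F_1 = 1:
F_0=0, F_1=1, F_2=1, F_3=2, F_4=3, F_5=5, F_6=8, F_7=13, F_8=21, F_9=34, ...
F_68 = 72723460248141.

72723460248141


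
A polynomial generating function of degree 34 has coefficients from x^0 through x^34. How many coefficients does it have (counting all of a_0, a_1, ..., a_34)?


A polynomial of degree 34 takes the form a_0 + a_1 x + ... + a_34 x^34.
The number of coefficients is 34 + 1 = 35.

35


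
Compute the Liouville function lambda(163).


The Liouville function is lambda(k) = (-1)^Omega(k), where Omega(k) counts the prime factors of k with multiplicity.
Factoring: 163 = 163, so Omega(163) = 1.
lambda(163) = (-1)^1 = -1.

-1


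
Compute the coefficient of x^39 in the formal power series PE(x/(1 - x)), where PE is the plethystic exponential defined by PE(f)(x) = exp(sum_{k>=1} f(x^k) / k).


For f(x) = x/(1 - x) we have
sum_{k>=1} f(x^k) / k = sum_{k>=1} (1/k) * x^k / (1 - x^k) = sum_{k, m >= 1} x^(k m) / k,
which after exponentiating simplifies to
PE(x/(1 - x)) = prod_{k>=1} 1 / (1 - x^k).
This is the generating function for the partition function p(n), so the coefficient of x^39 is p(39).
Computing p(39) by dynamic programming over parts 1, 2, ..., 39: p(39) = 31185.

31185


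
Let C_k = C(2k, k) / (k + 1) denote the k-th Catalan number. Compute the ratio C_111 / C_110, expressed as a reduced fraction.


Using C_k = (2k)! / (k! (k+1)!), the ratio C_{k+1}/C_k simplifies to
C_{k+1}/C_k = [(2k+2)! / ((k+1)! (k+2)!)] * [k! (k+1)! / (2k)!]
 = (2k+2)(2k+1) / ((k+1)(k+2)) = 2(2k+1) / (k+2).
For k = 110: 2(2*110 + 1) / (110 + 2) = 442/112 = 221/56.

221/56


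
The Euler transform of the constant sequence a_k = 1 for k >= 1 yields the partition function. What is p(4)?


The Euler transform converts the sequence a_k = 1 into the number of integer partitions.
Using the recurrence or dynamic programming:
p(4) = 5

5


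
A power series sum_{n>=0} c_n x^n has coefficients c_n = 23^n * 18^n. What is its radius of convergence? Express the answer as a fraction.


By the root test (Cauchy-Hadamard), the radius is R = 1 / limsup_n |c_n|^(1/n).
Here |c_n|^(1/n) = (23^n * 18^n)^(1/n) = 23 * 18 = 414 for all n.
So R = 1/414 = 1/414.

1/414


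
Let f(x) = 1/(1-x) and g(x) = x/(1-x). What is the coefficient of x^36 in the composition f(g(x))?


First simplify the composition: f(g(x)) = 1/(1 - x/(1-x)) = (1-x)/((1-x) - x) = (1-x)/(1-2x).
Now extract the coefficient. Write (1-x)/(1-2x) = 1/(1-2x) - x/(1-2x).
The coefficient of x^n in 1/(1-2x) is 2^n, and in x/(1-2x) is 2^(n-1) (for n >= 1).
So the coefficient of x^36 is 2^36 - 2^35 = 68719476736 - 34359738368 = 34359738368.

34359738368


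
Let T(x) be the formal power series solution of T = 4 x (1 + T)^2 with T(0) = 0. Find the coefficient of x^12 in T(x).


Apply the Lagrange inversion formula: if T = 4 x * phi(T) with phi(t) = (1 + t)^2, then [x^n] T = 4^n * (1/n) [t^(n-1)] phi(t)^n = 4^n * (1/n) [t^(n-1)] (1 + t)^(2n) = 4^n * (1/n) C(2n, n-1).
Using the identity C(2n, n-1) = C(2n, n) * n / (n+1), the unscaled factor equals C(2n, n) / (n+1) = C_n, the n-th Catalan number.
For n = 12: C_12 = C(24, 12) / 13 = 2704156/13 = 208012.
With the 4^12 = 16777216 factor, the coefficient is 16777216 * 208012 = 3489862254592.

3489862254592


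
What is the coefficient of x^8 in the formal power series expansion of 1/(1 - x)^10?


The negative binomial / multiset identity is
1/(1 - x)^r = sum_{k>=0} C(k + r - 1, r - 1) x^k.
Here r = 10 and k = 8, so the coefficient is
C(8 + 9, 9) = C(17, 9)
= 24310

24310


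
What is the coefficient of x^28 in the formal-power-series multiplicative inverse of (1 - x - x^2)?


Let the inverse be f(x) = sum_{k>=0} a_k x^k. From f(x) * (1 - x - x^2) = 1 and matching coefficients:
 x^0: a_0 = 1.
 x^1: a_1 - a_0 = 0, so a_1 = 1.
 x^k (k >= 2): a_k - a_{k-1} - a_{k-2} = 0, i.e. a_k = a_{k-1} + a_{k-2}.
This is the Fibonacci-type recurrence shifted so that a_0 = a_1 = 1.
Iterating: a_0=1, a_1=1, a_2=2, a_3=3, a_4=5, a_5=8, a_6=13, a_7=21, a_8=34, a_9=55, ...
a_28 = 514229.

514229


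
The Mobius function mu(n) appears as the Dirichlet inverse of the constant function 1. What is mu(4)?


4 has a squared prime factor, so mu(4) = 0.
Factorization reveals a repeated prime.

0


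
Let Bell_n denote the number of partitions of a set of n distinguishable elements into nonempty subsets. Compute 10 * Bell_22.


Bell_22 can be computed from the Bell triangle or from Dobinski's identity Bell_n = (1/e) * sum_{k>=0} k^n / k!.
Computing Bell_22 = 4506715738447323.
Then 10 * 4506715738447323 = 45067157384473230.

45067157384473230


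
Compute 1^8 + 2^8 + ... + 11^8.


This power sum has a closed form given by Faulhaber's formula
sum_{k=1}^{m} k^p = (1 / (p + 1)) * sum_{j=0}^{p} C(p + 1, j) B_j m^(p + 1 - j),
but for small m direct computation is fastest:
1 + 256 + 6561 + 65536 + 390625 + 1679616 + 5764801 + 16777216 + 43046721 + 100000000 + 214358881 = 382090214.

382090214


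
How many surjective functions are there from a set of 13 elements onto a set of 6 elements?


By inclusion-exclusion on which target elements are missed, the number of surjections from an n-set onto a k-set is
surj(n, k) = sum_{j=0}^{k} (-1)^j C(k, j) (k - j)^n.
Equivalently surj(n, k) = k! * S(n, k), where S(n, k) is the Stirling number of the second kind.
For n = 13, k = 6:
S(13, 6) = 9321312, so
surj = 6! * 9321312 = 720 * 9321312 = 6711344640.

6711344640


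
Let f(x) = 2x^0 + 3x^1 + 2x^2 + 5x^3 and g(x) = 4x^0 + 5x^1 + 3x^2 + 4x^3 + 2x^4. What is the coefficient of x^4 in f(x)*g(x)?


Cauchy product at x^4:
2*2 + 3*4 + 2*3 + 5*5
= 47

47


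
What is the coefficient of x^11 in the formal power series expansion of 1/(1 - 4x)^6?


The general identity 1/(1 - c x)^r = sum_{k>=0} c^k C(k + r - 1, r - 1) x^k follows by substituting y = c x into 1/(1 - y)^r = sum_{k>=0} C(k + r - 1, r - 1) y^k.
For c = 4, r = 6, k = 11:
4^11 * C(16, 5) = 4194304 * 4368 = 18320719872.

18320719872


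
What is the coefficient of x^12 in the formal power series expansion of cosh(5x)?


The Maclaurin series is cosh(t) = sum_{m>=0} t^(2m) / (2m)!, so substituting t = 5x, only even powers of x are nonzero, with coefficient of x^(2m) equal to 5^(2m) / (2m)!.
For x^12 the coefficient is 5^12/12! = 244140625/479001600 = 9765625/19160064.

9765625/19160064


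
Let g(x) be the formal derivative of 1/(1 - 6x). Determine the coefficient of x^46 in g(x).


Differentiate termwise: d/dx sum_{k>=0} 6^k x^k = sum_{k>=1} k 6^k x^(k-1) = sum_{j>=0} (j+1) 6^(j+1) x^j.
Equivalently, d/dx [1/(1 - 6x)] = 6/(1 - 6x)^2.
For j = 46: 47 * 6^47 = 47 * 3742042951225759540014535187298779136 = 175876018707610698380683153803042619392.

175876018707610698380683153803042619392


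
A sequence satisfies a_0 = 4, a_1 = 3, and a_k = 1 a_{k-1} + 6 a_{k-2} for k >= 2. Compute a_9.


The characteristic equation is t^2 - 1 t - 6 = 0, with roots r_1 = 3 and r_2 = -2 (so c_1 = r_1 + r_2, c_2 = -r_1 r_2 as required).
One can use the closed form a_n = A r_1^n + B r_2^n, but direct iteration is more reliable:
a_0 = 4, a_1 = 3, a_2 = 27, a_3 = 45, a_4 = 207, a_5 = 477, a_6 = 1719, a_7 = 4581, a_8 = 14895, a_9 = 42381.
So a_9 = 42381.

42381


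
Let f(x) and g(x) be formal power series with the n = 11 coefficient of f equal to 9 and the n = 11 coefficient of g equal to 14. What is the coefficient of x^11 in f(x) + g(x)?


Addition of formal power series is termwise.
The coefficient of x^11 in f + g = 9 + 14
= 23

23


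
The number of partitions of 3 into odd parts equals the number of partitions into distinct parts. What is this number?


Computing partitions of 3 into odd parts (1, 3, 5, ...):
Using the generating function prod_{k>=0} 1/(1-x^(2k+1)),
the count is 2

2


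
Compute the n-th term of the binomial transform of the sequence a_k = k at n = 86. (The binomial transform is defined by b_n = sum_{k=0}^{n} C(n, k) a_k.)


With a_k = k, b_n = sum_{k=0}^{n} C(n, k) k. Using k * C(n, k) = n * C(n-1, k-1) gives b_n = n * sum_{k>=1} C(n-1, k-1) = n * 2^(n-1).
For n = 86: 86 * 2^85 = 86 * 38685626227668133590597632 = 3326963855579459488791396352.

3326963855579459488791396352


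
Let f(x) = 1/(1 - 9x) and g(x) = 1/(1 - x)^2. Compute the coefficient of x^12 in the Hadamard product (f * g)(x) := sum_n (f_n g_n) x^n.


f has coefficients f_k = 9^k. For g = 1/(1 - x)^2 the coefficient is g_k = C(k + 1, 1) = k + 1. The Hadamard coefficient is (f * g)_k = 9^k * (k + 1).
For k = 12: 9^12 * 13 = 282429536481 * 13 = 3671583974253.

3671583974253


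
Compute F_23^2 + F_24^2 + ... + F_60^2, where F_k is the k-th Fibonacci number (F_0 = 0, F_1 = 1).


There is a standard identity sum_{k=0}^{N} F_k^2 = F_N * F_{N+1} (proved inductively from the telescoping relation F_k^2 = F_k F_{k+1} - F_{k-1} F_k). Then
sum_{k=23}^{60} F_k^2 = F_60 F_61 - F_22 F_23.
Computing: F_60 = 1548008755920, F_61 = 2504730781961, F_22 = 17711, F_23 = 28657.
Sum = 1548008755920 * 2504730781961 - 17711 * 28657 = 3877345181697975880414993.

3877345181697975880414993


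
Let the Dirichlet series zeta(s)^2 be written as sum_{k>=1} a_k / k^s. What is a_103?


The Dirichlet convolution of the constant function 1 with itself gives (1 * 1)(k) = sum_{d | k} 1 = d(k), the number of positive divisors of k.
Since zeta(s) = sum_{k>=1} 1/k^s, we have zeta(s)^2 = sum_{k>=1} d(k)/k^s, so a_k = d(k).
For k = 103: the divisors are 1, 103.
Count = 2.

2


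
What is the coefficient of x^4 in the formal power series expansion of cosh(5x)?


The Maclaurin series is cosh(t) = sum_{m>=0} t^(2m) / (2m)!, so substituting t = 5x, only even powers of x are nonzero, with coefficient of x^(2m) equal to 5^(2m) / (2m)!.
For x^4 the coefficient is 5^4/4! = 625/24 = 625/24.

625/24


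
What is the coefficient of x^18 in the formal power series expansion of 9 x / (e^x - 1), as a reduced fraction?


The exponential generating function for Bernoulli numbers is
x / (e^x - 1) = sum_{k>=0} B_k x^k / k!.
So the coefficient of x^18 in 9 x / (e^x - 1) is 9 B_18 / 18!.
Computing: B_18 = 43867/798, 18! = 6402373705728000, giving
9 * 43867/798 / 6402373705728000 = 43867/567677135241216000.

43867/567677135241216000


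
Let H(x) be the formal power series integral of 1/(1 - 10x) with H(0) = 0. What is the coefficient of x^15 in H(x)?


1/(1 - 10x) = sum_{k>=0} 10^k x^k. Integrating termwise with H(0) = 0:
H(x) = sum_{k>=0} 10^k x^(k+1) / (k+1) = sum_{m>=1} 10^(m-1) x^m / m.
For m = 15: 10^14/15 = 100000000000000/15 = 20000000000000/3.

20000000000000/3


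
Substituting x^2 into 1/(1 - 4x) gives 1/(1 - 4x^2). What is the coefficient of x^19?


Since 1/(1 - 4x^2) only has even powers of x,
the coefficient of x^19 (odd) is 0.

0


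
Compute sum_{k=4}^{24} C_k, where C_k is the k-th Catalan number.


C_4 through C_24: 14, 42, 132, 429, 1430, 4862, 16796, 58786, 208012, 742900, 2674440, 9694845, 35357670, 129644790, 477638700, 1767263190, 6564120420, 24466267020, 91482563640, 343059613650, 1289904147324
Sum = 14 + 42 + 132 + 429 + 1430 + 4862 + 16796 + 58786 + 208012 + 742900 + 2674440 + 9694845 + 35357670 + 129644790 + 477638700 + 1767263190 + 6564120420 + 24466267020 + 91482563640 + 343059613650 + 1289904147324
= 1757900019092

1757900019092


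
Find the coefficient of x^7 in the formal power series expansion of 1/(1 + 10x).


Write 1/(1 + c x) = 1/(1 - (-c) x) and apply the geometric-series identity
1/(1 - y) = sum_{k>=0} y^k to get 1/(1 + c x) = sum_{k>=0} (-c)^k x^k.
So the coefficient of x^k is (-c)^k = (-1)^k * c^k.
Here c = 10 and k = 7:
(-10)^7 = -1 * 10000000 = -10000000

-10000000


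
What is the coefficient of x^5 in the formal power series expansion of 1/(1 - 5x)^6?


The general identity 1/(1 - c x)^r = sum_{k>=0} c^k C(k + r - 1, r - 1) x^k follows by substituting y = c x into 1/(1 - y)^r = sum_{k>=0} C(k + r - 1, r - 1) y^k.
For c = 5, r = 6, k = 5:
5^5 * C(10, 5) = 3125 * 252 = 787500.

787500


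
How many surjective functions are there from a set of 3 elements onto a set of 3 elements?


By inclusion-exclusion on which target elements are missed, the number of surjections from an n-set onto a k-set is
surj(n, k) = sum_{j=0}^{k} (-1)^j C(k, j) (k - j)^n.
Equivalently surj(n, k) = k! * S(n, k), where S(n, k) is the Stirling number of the second kind.
For n = 3, k = 3:
S(3, 3) = 1, so
surj = 3! * 1 = 6 * 1 = 6.

6


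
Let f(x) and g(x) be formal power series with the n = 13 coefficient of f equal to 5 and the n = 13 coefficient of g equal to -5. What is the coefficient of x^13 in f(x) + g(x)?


Addition of formal power series is termwise.
The coefficient of x^13 in f + g = 5 + -5
= 0

0


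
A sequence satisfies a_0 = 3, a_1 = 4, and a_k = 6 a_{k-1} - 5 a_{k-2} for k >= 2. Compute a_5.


The characteristic equation is t^2 - 6 t + 5 = 0, with roots r_1 = 5 and r_2 = 1 (so c_1 = r_1 + r_2, c_2 = -r_1 r_2 as required).
One can use the closed form a_n = A r_1^n + B r_2^n, but direct iteration is more reliable:
a_0 = 3, a_1 = 4, a_2 = 9, a_3 = 34, a_4 = 159, a_5 = 784.
So a_5 = 784.

784


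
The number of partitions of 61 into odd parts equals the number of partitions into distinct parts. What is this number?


Computing partitions of 61 into odd parts (1, 3, 5, ...):
Using the generating function prod_{k>=0} 1/(1-x^(2k+1)),
the count is 12076

12076


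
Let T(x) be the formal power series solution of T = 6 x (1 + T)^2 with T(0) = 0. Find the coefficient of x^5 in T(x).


Apply the Lagrange inversion formula: if T = 6 x * phi(T) with phi(t) = (1 + t)^2, then [x^n] T = 6^n * (1/n) [t^(n-1)] phi(t)^n = 6^n * (1/n) [t^(n-1)] (1 + t)^(2n) = 6^n * (1/n) C(2n, n-1).
Using the identity C(2n, n-1) = C(2n, n) * n / (n+1), the unscaled factor equals C(2n, n) / (n+1) = C_n, the n-th Catalan number.
For n = 5: C_5 = C(10, 5) / 6 = 252/6 = 42.
With the 6^5 = 7776 factor, the coefficient is 7776 * 42 = 326592.

326592


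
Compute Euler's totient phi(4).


phi(n) counts integers in [1, n] coprime to n. Using the multiplicative formula phi(n) = n * prod_{p | n} (1 - 1/p):
4 = 2^2, so
phi(4) = 4 * (1 - 1/2) = 2.

2


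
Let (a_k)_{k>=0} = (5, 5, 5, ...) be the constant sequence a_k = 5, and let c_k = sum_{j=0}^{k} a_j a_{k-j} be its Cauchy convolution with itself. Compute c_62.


Since a_j = 5 for all j >= 0, the convolution sum becomes
c_k = sum_{j=0}^{k} 5 * 5 = 25 * (k + 1).
Equivalently, the generating function of (a_k) is 5/(1 - x) and its square is 25/(1 - x)^2 = sum_{k>=0} 25(k + 1) x^k.
For k = 62: 25 * 63 = 1575.

1575


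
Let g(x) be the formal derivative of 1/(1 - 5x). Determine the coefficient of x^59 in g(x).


Differentiate termwise: d/dx sum_{k>=0} 5^k x^k = sum_{k>=1} k 5^k x^(k-1) = sum_{j>=0} (j+1) 5^(j+1) x^j.
Equivalently, d/dx [1/(1 - 5x)] = 5/(1 - 5x)^2.
For j = 59: 60 * 5^60 = 60 * 867361737988403547205962240695953369140625 = 52041704279304212832357734441757202148437500.

52041704279304212832357734441757202148437500


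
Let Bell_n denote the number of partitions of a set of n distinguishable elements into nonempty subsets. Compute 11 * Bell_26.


Bell_26 can be computed from the Bell triangle or from Dobinski's identity Bell_n = (1/e) * sum_{k>=0} k^n / k!.
Computing Bell_26 = 49631246523618756274.
Then 11 * 49631246523618756274 = 545943711759806319014.

545943711759806319014


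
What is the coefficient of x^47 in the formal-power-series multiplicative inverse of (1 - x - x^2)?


Let the inverse be f(x) = sum_{k>=0} a_k x^k. From f(x) * (1 - x - x^2) = 1 and matching coefficients:
 x^0: a_0 = 1.
 x^1: a_1 - a_0 = 0, so a_1 = 1.
 x^k (k >= 2): a_k - a_{k-1} - a_{k-2} = 0, i.e. a_k = a_{k-1} + a_{k-2}.
This is the Fibonacci-type recurrence shifted so that a_0 = a_1 = 1.
Iterating: a_0=1, a_1=1, a_2=2, a_3=3, a_4=5, a_5=8, a_6=13, a_7=21, a_8=34, a_9=55, ...
a_47 = 4807526976.

4807526976


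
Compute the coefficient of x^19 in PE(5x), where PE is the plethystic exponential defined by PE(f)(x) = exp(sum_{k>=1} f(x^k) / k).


With f(x) = 5x, the exponent is sum_{k>=1} 5 x^k / k = 5 * (-ln(1 - x)). Exponentiating:
PE(5x) = exp(-5 ln(1 - x)) = 1/(1 - x)^5.
By the negative binomial expansion, [x^n] 1/(1 - x)^5 = C(n + 4, 4).
For n = 19: C(23, 4) = 8855.

8855


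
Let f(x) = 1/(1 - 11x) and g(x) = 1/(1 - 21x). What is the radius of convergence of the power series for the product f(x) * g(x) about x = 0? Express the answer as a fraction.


The radius of 1/(1 - 11x) is 1/11 (nearest singularity at x = 1/11), and the radius of 1/(1 - 21x) is 1/21.
The product f(x)*g(x) = 1/((1 - 11x)(1 - 21x)) has singularities at both 1/11 and 1/21, so its radius of convergence is the distance to the nearest one:
min(1/11, 1/21) = 1/21.

1/21


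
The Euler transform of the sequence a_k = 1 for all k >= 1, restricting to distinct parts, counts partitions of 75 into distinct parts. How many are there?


Partitions of 75 into distinct parts can be computed via generating function.
Product (1+x)(1+x^2)(1+x^3)...
The coefficient of x^75 = 48446

48446


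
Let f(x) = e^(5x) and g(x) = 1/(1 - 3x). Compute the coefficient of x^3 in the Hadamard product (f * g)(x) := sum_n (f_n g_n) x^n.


Expanding: f_k = 5^k/k! (from e^(5x)) and g_k = 3^k (from 1/(1 - 3x)). So the Hadamard coefficient (f * g)_k = 5^k 3^k / k! = (15)^k / k!.
For k = 3: 15^3/3! = 3375/6 = 1125/2.

1125/2


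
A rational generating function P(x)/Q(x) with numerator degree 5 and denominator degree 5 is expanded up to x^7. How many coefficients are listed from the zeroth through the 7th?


Expanding up to x^7 gives the coefficients for x^0, x^1, ..., x^7.
That is 7 + 1 = 8 coefficients in total.

8


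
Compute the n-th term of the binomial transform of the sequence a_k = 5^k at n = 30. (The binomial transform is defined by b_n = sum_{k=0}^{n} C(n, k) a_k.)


With a_k = 5^k, b_n = sum_{k=0}^{n} C(n, k) 5^k = (1 + 5)^n by the binomial theorem.
For n = 30: (1 + 5)^30 = 6^30 = 221073919720733357899776.

221073919720733357899776


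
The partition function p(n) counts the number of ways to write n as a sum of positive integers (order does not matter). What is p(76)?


Using the generating function prod_{k>=1} 1/(1-x^k), we compute p(76).
By dynamic programming over parts 1 through 76:
p(76) = 9289091

9289091


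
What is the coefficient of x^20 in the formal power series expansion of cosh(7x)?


The Maclaurin series is cosh(t) = sum_{m>=0} t^(2m) / (2m)!, so substituting t = 7x, only even powers of x are nonzero, with coefficient of x^(2m) equal to 7^(2m) / (2m)!.
For x^20 the coefficient is 7^20/20! = 79792266297612001/2432902008176640000 = 1628413597910449/49651061391360000.

1628413597910449/49651061391360000


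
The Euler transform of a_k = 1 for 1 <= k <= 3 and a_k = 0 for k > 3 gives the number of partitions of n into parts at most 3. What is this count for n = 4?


Partitions of 4 into parts at most 3:
Using generating function (1-x)^(-1)(1-x^2)^(-1)(1-x^3)^(-1),
the coefficient of x^4 = 4

4


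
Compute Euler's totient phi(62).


phi(n) counts integers in [1, n] coprime to n. Using the multiplicative formula phi(n) = n * prod_{p | n} (1 - 1/p):
62 = 2 * 31, so
phi(62) = 62 * (1 - 1/2) * (1 - 1/31) = 30.

30


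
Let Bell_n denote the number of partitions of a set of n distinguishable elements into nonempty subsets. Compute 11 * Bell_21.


Bell_21 can be computed from the Bell triangle or from Dobinski's identity Bell_n = (1/e) * sum_{k>=0} k^n / k!.
Computing Bell_21 = 474869816156751.
Then 11 * 474869816156751 = 5223567977724261.

5223567977724261


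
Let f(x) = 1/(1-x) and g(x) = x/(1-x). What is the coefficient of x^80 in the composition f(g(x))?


First simplify the composition: f(g(x)) = 1/(1 - x/(1-x)) = (1-x)/((1-x) - x) = (1-x)/(1-2x).
Now extract the coefficient. Write (1-x)/(1-2x) = 1/(1-2x) - x/(1-2x).
The coefficient of x^n in 1/(1-2x) is 2^n, and in x/(1-2x) is 2^(n-1) (for n >= 1).
So the coefficient of x^80 is 2^80 - 2^79 = 1208925819614629174706176 - 604462909807314587353088 = 604462909807314587353088.

604462909807314587353088


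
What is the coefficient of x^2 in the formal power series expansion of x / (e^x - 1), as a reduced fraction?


The exponential generating function for Bernoulli numbers is
x / (e^x - 1) = sum_{k>=0} B_k x^k / k!.
So the coefficient of x^2 in x / (e^x - 1) is B_2 / 2!.
Computing: B_2 = 1/6, 2! = 2, giving
1/6 / 2 = 1/12.

1/12


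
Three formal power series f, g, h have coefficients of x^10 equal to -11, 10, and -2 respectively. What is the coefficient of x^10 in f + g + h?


Series addition is componentwise:
-11 + 10 + -2
= -3

-3


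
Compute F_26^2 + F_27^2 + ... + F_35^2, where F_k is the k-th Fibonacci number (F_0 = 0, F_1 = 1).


There is a standard identity sum_{k=0}^{N} F_k^2 = F_N * F_{N+1} (proved inductively from the telescoping relation F_k^2 = F_k F_{k+1} - F_{k-1} F_k). Then
sum_{k=26}^{35} F_k^2 = F_35 F_36 - F_25 F_26.
Computing: F_35 = 9227465, F_36 = 14930352, F_25 = 75025, F_26 = 121393.
Sum = 9227465 * 14930352 - 75025 * 121393 = 137760193007855.

137760193007855


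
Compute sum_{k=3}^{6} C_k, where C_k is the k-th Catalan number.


C_3 through C_6: 5, 14, 42, 132
Sum = 5 + 14 + 42 + 132
= 193

193


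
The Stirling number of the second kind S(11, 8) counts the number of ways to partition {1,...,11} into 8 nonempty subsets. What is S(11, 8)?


Using the explicit formula S(n,k) = (1/k!) sum_{j=0}^{k} (-1)^(k-j) C(k,j) j^n:
S(11, 8) = 11880
Equivalently, S(n,k) is n! times the coefficient of x^n in the EGF (e^x - 1)^k / k!.

11880


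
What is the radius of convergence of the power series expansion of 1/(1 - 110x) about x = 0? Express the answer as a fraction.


Expanding 1/(1 - 110x) = sum_{k>=0} 110^k x^k, the series converges when |110x| < 1, i.e., |x| < 1/110.
So the radius of convergence is 1/110 = 1/110.

1/110


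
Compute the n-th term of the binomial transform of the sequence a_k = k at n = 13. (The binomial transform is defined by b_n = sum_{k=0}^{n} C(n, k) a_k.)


With a_k = k, b_n = sum_{k=0}^{n} C(n, k) k. Using k * C(n, k) = n * C(n-1, k-1) gives b_n = n * sum_{k>=1} C(n-1, k-1) = n * 2^(n-1).
For n = 13: 13 * 2^12 = 13 * 4096 = 53248.

53248


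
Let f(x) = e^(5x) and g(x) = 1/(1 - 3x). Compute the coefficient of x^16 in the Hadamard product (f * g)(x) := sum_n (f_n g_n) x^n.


Expanding: f_k = 5^k/k! (from e^(5x)) and g_k = 3^k (from 1/(1 - 3x)). So the Hadamard coefficient (f * g)_k = 5^k 3^k / k! = (15)^k / k!.
For k = 16: 15^16/16! = 6568408355712890625/20922789888000 = 72081298828125/229605376.

72081298828125/229605376


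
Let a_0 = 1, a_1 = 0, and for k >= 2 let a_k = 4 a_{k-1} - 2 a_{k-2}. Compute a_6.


Iterating the recurrence forward:
a_0 = 1
a_1 = 0
a_2 = 4*0 - 2*1 = -2
a_3 = 4*-2 - 2*0 = -8
a_4 = 4*-8 - 2*-2 = -28
a_5 = 4*-28 - 2*-8 = -96
a_6 = 4*-96 - 2*-28 = -328
So a_6 = -328.

-328


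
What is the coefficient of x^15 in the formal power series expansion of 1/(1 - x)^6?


The negative binomial / multiset identity is
1/(1 - x)^r = sum_{k>=0} C(k + r - 1, r - 1) x^k.
Here r = 6 and k = 15, so the coefficient is
C(15 + 5, 5) = C(20, 5)
= 15504

15504


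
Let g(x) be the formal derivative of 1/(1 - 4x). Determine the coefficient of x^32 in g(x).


Differentiate termwise: d/dx sum_{k>=0} 4^k x^k = sum_{k>=1} k 4^k x^(k-1) = sum_{j>=0} (j+1) 4^(j+1) x^j.
Equivalently, d/dx [1/(1 - 4x)] = 4/(1 - 4x)^2.
For j = 32: 33 * 4^33 = 33 * 73786976294838206464 = 2434970217729660813312.

2434970217729660813312


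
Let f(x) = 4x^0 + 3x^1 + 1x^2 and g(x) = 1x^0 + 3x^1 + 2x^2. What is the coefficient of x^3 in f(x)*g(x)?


Cauchy product at x^3:
3*2 + 1*3
= 9

9


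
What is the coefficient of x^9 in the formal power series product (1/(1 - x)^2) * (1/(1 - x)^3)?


Combine the factors: (1/(1 - x)^2) * (1/(1 - x)^3) = 1/(1 - x)^5.
Then use 1/(1 - x)^r = sum_{k>=0} C(k + r - 1, r - 1) x^k with r = 5 and k = 9:
C(13, 4) = 715.

715


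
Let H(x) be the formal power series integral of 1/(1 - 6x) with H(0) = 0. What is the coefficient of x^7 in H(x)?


1/(1 - 6x) = sum_{k>=0} 6^k x^k. Integrating termwise with H(0) = 0:
H(x) = sum_{k>=0} 6^k x^(k+1) / (k+1) = sum_{m>=1} 6^(m-1) x^m / m.
For m = 7: 6^6/7 = 46656/7 = 46656/7.

46656/7


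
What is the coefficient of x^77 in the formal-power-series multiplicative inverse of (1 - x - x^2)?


Let the inverse be f(x) = sum_{k>=0} a_k x^k. From f(x) * (1 - x - x^2) = 1 and matching coefficients:
 x^0: a_0 = 1.
 x^1: a_1 - a_0 = 0, so a_1 = 1.
 x^k (k >= 2): a_k - a_{k-1} - a_{k-2} = 0, i.e. a_k = a_{k-1} + a_{k-2}.
This is the Fibonacci-type recurrence shifted so that a_0 = a_1 = 1.
Iterating: a_0=1, a_1=1, a_2=2, a_3=3, a_4=5, a_5=8, a_6=13, a_7=21, a_8=34, a_9=55, ...
a_77 = 8944394323791464.

8944394323791464


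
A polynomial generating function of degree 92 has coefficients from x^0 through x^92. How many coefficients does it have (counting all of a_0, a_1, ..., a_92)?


A polynomial of degree 92 takes the form a_0 + a_1 x + ... + a_92 x^92.
The number of coefficients is 92 + 1 = 93.

93


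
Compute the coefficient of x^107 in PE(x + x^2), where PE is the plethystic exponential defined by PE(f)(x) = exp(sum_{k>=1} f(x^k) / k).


With f(x) = x + x^2, the exponent is sum_{k>=1} (x^k + x^(2k)) / k = -ln(1 - x) - ln(1 - x^2). Exponentiating:
PE(x + x^2) = 1 / ((1 - x)(1 - x^2)).
This is the generating function for partitions of n into parts of size 1 or 2. The number of 2's can be any j in 0..53, and the rest are 1's, so
[x^107] = floor(107/2) + 1 = 54.

54


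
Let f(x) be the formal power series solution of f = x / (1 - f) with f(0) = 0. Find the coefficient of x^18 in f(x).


Apply Lagrange inversion: f = x * phi(f) with phi(t) = 1/(1 - t), so
[x^n] f = (1/n) [t^(n-1)] phi(t)^n = (1/n) [t^(n-1)] (1 - t)^(-n) = (1/n) C(2n - 2, n - 1) = C_{n-1}.
For n = 18: C_17 = C(34, 17) / 18 = 2333606220/18 = 129644790 = 129644790.

129644790


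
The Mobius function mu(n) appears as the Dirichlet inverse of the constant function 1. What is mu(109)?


109 = 109 (all distinct primes).
mu(109) = (-1)^1 = -1

-1


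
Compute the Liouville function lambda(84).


The Liouville function is lambda(k) = (-1)^Omega(k), where Omega(k) counts the prime factors of k with multiplicity.
Factoring: 84 = 2 * 2 * 3 * 7, so Omega(84) = 4.
lambda(84) = (-1)^4 = 1.

1


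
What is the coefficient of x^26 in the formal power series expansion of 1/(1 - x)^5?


The negative binomial / multiset identity is
1/(1 - x)^r = sum_{k>=0} C(k + r - 1, r - 1) x^k.
Here r = 5 and k = 26, so the coefficient is
C(26 + 4, 4) = C(30, 4)
= 27405

27405


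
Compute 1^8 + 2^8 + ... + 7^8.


This power sum has a closed form given by Faulhaber's formula
sum_{k=1}^{m} k^p = (1 / (p + 1)) * sum_{j=0}^{p} C(p + 1, j) B_j m^(p + 1 - j),
but for small m direct computation is fastest:
1 + 256 + 6561 + 65536 + 390625 + 1679616 + 5764801 = 7907396.

7907396


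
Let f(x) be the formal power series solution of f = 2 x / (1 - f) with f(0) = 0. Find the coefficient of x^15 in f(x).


Apply Lagrange inversion: f = 2 x * phi(f) with phi(t) = 1/(1 - t), so
[x^n] f = 2^n * (1/n) [t^(n-1)] phi(t)^n = 2^n * (1/n) [t^(n-1)] (1 - t)^(-n) = 2^n * (1/n) C(2n - 2, n - 1) = 2^n * C_{n-1}.
For n = 15: C_14 = C(28, 14) / 15 = 40116600/15 = 2674440.
With the 2^15 = 32768 factor, the coefficient is 32768 * 2674440 = 87636049920.

87636049920


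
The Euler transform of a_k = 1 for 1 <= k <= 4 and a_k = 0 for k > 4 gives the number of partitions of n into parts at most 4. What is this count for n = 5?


Partitions of 5 into parts at most 4:
Using generating function (1-x)^(-1)(1-x^2)^(-1)...(1-x^4)^(-1),
the coefficient of x^5 = 6

6


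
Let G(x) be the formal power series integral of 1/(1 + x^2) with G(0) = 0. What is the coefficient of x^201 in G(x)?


1/(1 + x^2) = sum_{j>=0} (-1)^j x^(2j). Integrating termwise with G(0) = 0:
G(x) = sum_{j>=0} (-1)^j x^(2j+1) / (2j+1) = arctan(x).
Only odd powers are nonzero. For x^201 write 201 = 2*100 + 1, giving
(-1)^100 / 201 = 1/201 = 1/201.

1/201


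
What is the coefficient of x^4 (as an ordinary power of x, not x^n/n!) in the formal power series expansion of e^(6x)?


The exponential series is e^y = sum_{k>=0} y^k / k!. Substituting y = 6x gives
e^(6x) = sum_{k>=0} 6^k x^k / k!.
So the coefficient of x^n is a^n/n! with a = 6, n = 4:
6^4 / 4! = 1296/24 = 54

54


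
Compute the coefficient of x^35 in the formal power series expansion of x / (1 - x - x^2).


Let f(x) = sum_{k>=0} a_k x^k. Multiplying f(x) * (1 - x - x^2) = x and matching coefficients gives a_0 = 0, a_1 = 1, and a_k = a_{k-1} + a_{k-2} for k >= 2. These are the Fibonacci numbers F_k.
Iterating from F_0 = 0, F_1 = 1:
F_0=0, F_1=1, F_2=1, F_3=2, F_4=3, F_5=5, F_6=8, F_7=13, F_8=21, F_9=34, ...
F_35 = 9227465.

9227465


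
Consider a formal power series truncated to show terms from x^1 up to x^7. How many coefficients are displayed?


From x^1 to x^7 inclusive, the count is 7 - 1 + 1 = 7.

7


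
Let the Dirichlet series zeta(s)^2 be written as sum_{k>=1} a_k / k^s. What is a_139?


The Dirichlet convolution of the constant function 1 with itself gives (1 * 1)(k) = sum_{d | k} 1 = d(k), the number of positive divisors of k.
Since zeta(s) = sum_{k>=1} 1/k^s, we have zeta(s)^2 = sum_{k>=1} d(k)/k^s, so a_k = d(k).
For k = 139: the divisors are 1, 139.
Count = 2.

2


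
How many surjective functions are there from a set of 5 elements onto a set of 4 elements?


By inclusion-exclusion on which target elements are missed, the number of surjections from an n-set onto a k-set is
surj(n, k) = sum_{j=0}^{k} (-1)^j C(k, j) (k - j)^n.
Equivalently surj(n, k) = k! * S(n, k), where S(n, k) is the Stirling number of the second kind.
For n = 5, k = 4:
S(5, 4) = 10, so
surj = 4! * 10 = 24 * 10 = 240.

240


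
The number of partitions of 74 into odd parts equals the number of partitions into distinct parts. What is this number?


Computing partitions of 74 into odd parts (1, 3, 5, ...):
Using the generating function prod_{k>=0} 1/(1-x^(2k+1)),
the count is 44046

44046


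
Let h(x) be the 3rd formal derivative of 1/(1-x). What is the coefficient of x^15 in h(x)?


Differentiating 3 times: d^3/dx^3 [1/(1-x)] = 3!/(1-x)^4.
The expansion 1/(1-x)^4 = sum_{k>=0} C(k+3, 3) x^k, so the coefficient of x^n in 3!/(1-x)^4 is 3! * C(n+3, 3).
For n = 15: 6 * C(18, 3) = 6 * 816 = 4896

4896


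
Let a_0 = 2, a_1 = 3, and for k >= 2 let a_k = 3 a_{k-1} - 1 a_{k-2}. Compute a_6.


Iterating the recurrence forward:
a_0 = 2
a_1 = 3
a_2 = 3*3 - 1*2 = 7
a_3 = 3*7 - 1*3 = 18
a_4 = 3*18 - 1*7 = 47
a_5 = 3*47 - 1*18 = 123
a_6 = 3*123 - 1*47 = 322
So a_6 = 322.

322


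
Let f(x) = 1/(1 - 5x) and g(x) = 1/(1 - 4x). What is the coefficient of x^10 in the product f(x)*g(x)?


The coefficient of x^n in f*g is the Cauchy product: sum_{k=0}^{n} a^k * b^(n-k).
With a=5, b=4, n=10:
sum_{k=0}^{10} 5^k * 4^(10-k)
= 44633821

44633821


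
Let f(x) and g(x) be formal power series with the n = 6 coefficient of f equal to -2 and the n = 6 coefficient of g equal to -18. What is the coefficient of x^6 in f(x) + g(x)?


Addition of formal power series is termwise.
The coefficient of x^6 in f + g = -2 + -18
= -20

-20


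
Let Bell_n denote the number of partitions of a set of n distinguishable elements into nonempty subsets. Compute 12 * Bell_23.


Bell_23 can be computed from the Bell triangle or from Dobinski's identity Bell_n = (1/e) * sum_{k>=0} k^n / k!.
Computing Bell_23 = 44152005855084346.
Then 12 * 44152005855084346 = 529824070261012152.

529824070261012152


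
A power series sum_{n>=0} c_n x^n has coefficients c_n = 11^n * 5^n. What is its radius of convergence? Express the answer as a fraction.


By the root test (Cauchy-Hadamard), the radius is R = 1 / limsup_n |c_n|^(1/n).
Here |c_n|^(1/n) = (11^n * 5^n)^(1/n) = 11 * 5 = 55 for all n.
So R = 1/55 = 1/55.

1/55


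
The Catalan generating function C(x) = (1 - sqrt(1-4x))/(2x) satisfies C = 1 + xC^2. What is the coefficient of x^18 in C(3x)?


Substituting x -> 3x scales the n-th coefficient by 3^n, so [x^18] C(3x) = 3^18 * C_18.
C_18 = C(2*18, 18)/(19) = 9075135300/19 = 477638700.
So 3^18 * 477638700 = 387420489 * 477638700 = 185047018719324300.

185047018719324300


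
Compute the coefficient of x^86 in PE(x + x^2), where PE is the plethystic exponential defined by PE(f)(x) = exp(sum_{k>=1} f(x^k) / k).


With f(x) = x + x^2, the exponent is sum_{k>=1} (x^k + x^(2k)) / k = -ln(1 - x) - ln(1 - x^2). Exponentiating:
PE(x + x^2) = 1 / ((1 - x)(1 - x^2)).
This is the generating function for partitions of n into parts of size 1 or 2. The number of 2's can be any j in 0..43, and the rest are 1's, so
[x^86] = floor(86/2) + 1 = 44.

44


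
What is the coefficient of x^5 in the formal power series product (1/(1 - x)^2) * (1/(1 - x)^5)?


Combine the factors: (1/(1 - x)^2) * (1/(1 - x)^5) = 1/(1 - x)^7.
Then use 1/(1 - x)^r = sum_{k>=0} C(k + r - 1, r - 1) x^k with r = 7 and k = 5:
C(11, 6) = 462.

462


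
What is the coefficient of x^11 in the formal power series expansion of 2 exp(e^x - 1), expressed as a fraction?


exp(e^x - 1) is the exponential generating function for the Bell numbers Bell_k: exp(e^x - 1) = sum_{k>=0} Bell_k x^k / k!.
So the coefficient of x^11 in 2 exp(e^x - 1) is 2 Bell_11 / 11!.
Computing: Bell_11 = 678570 and 11! = 39916800, giving
2 * 678570/39916800 = 22619/665280.

22619/665280


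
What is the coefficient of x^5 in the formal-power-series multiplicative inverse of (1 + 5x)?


The inverse is 1/(1 + 5x). Apply the geometric identity 1/(1 - y) = sum_{k>=0} y^k with y = -5x:
1/(1 + 5x) = sum_{k>=0} (-5)^k x^k.
So the coefficient of x^5 is (-5)^5 = -3125.

-3125


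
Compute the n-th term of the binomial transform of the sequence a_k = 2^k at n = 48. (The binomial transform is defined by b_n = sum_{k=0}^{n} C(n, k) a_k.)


With a_k = 2^k, b_n = sum_{k=0}^{n} C(n, k) 2^k = (1 + 2)^n by the binomial theorem.
For n = 48: (1 + 2)^48 = 3^48 = 79766443076872509863361.

79766443076872509863361


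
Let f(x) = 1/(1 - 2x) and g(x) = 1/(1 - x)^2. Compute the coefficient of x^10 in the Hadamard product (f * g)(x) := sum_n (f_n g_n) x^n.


f has coefficients f_k = 2^k. For g = 1/(1 - x)^2 the coefficient is g_k = C(k + 1, 1) = k + 1. The Hadamard coefficient is (f * g)_k = 2^k * (k + 1).
For k = 10: 2^10 * 11 = 1024 * 11 = 11264.

11264


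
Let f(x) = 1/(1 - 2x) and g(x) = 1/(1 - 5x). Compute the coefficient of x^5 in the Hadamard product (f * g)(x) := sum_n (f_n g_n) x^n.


f has coefficients f_k = 2^k and g has coefficients g_k = 5^k, so the Hadamard product has coefficient (f*g)_k = 2^k * 5^k = 10^k.
For k = 5: 10^5 = 100000.

100000


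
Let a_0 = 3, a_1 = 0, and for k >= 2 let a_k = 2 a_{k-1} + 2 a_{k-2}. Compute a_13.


Iterating the recurrence forward:
a_0 = 3
a_1 = 0
a_2 = 2*0 + 2*3 = 6
a_3 = 2*6 + 2*0 = 12
a_4 = 2*12 + 2*6 = 36
a_5 = 2*36 + 2*12 = 96
a_6 = 2*96 + 2*36 = 264
a_7 = 2*264 + 2*96 = 720
a_8 = 2*720 + 2*264 = 1968
a_9 = 2*1968 + 2*720 = 5376
a_10 = 2*5376 + 2*1968 = 14688
a_11 = 2*14688 + 2*5376 = 40128
a_12 = 2*40128 + 2*14688 = 109632
a_13 = 2*109632 + 2*40128 = 299520
So a_13 = 299520.

299520


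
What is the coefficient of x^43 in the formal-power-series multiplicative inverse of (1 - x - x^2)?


Let the inverse be f(x) = sum_{k>=0} a_k x^k. From f(x) * (1 - x - x^2) = 1 and matching coefficients:
 x^0: a_0 = 1.
 x^1: a_1 - a_0 = 0, so a_1 = 1.
 x^k (k >= 2): a_k - a_{k-1} - a_{k-2} = 0, i.e. a_k = a_{k-1} + a_{k-2}.
This is the Fibonacci-type recurrence shifted so that a_0 = a_1 = 1.
Iterating: a_0=1, a_1=1, a_2=2, a_3=3, a_4=5, a_5=8, a_6=13, a_7=21, a_8=34, a_9=55, ...
a_43 = 701408733.

701408733
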